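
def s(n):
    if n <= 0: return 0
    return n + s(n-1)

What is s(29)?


s(29)
= 29 + 28 + 27 + 26 + 25 + 24 + 23 + 22 + 21 + 20 + 19 + 18 + 17 + 16 + 15 + 14 + 13 + 12 + 11 + 10 + 9 + 8 + 7 + 6 + 5 + 4 + 3 + 2 + 1 + s(0)
= 29 + 28 + 27 + 26 + 25 + 24 + 23 + 22 + 21 + 20 + 19 + 18 + 17 + 16 + 15 + 14 + 13 + 12 + 11 + 10 + 9 + 8 + 7 + 6 + 5 + 4 + 3 + 2 + 1 + 0
= 435

435


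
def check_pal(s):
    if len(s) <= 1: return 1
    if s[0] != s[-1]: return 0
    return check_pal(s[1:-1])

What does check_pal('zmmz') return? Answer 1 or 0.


check_pal('zmmz'): s[0]='z' == s[-1]='z' -> check check_pal('mm')
check_pal('mm'): s[0]='m' == s[-1]='m' -> check check_pal('')
check_pal(''): len <= 1 -> return 1  (base case)
Result: 1 (palindrome)

1


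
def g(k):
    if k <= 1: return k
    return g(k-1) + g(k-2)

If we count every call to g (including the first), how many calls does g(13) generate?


Let C(n) = total calls for g(n)
C(0) = 1, C(1) = 1
C(2) = 1 + C(1) + C(0) = 1 + 1 + 1 = 3
C(3) = 1 + C(2) + C(1) = 1 + 3 + 1 = 5
C(4) = 1 + C(3) + C(2) = 1 + 5 + 3 = 9
C(5) = 1 + C(4) + C(3) = 1 + 9 + 5 = 15
C(6) = 1 + C(5) + C(4) = 1 + 15 + 9 = 25
C(7) = 1 + C(6) + C(5) = 1 + 25 + 15 = 41
C(8) = 1 + C(7) + C(6) = 1 + 41 + 25 = 67
C(9) = 1 + C(8) + C(7) = 1 + 67 + 41 = 109
C(10) = 1 + C(9) + C(8) = 1 + 109 + 67 = 177
C(11) = 1 + C(10) + C(9) = 1 + 177 + 109 = 287
C(12) = 1 + C(11) + C(10) = 1 + 287 + 177 = 465
C(13) = 1 + C(12) + C(11) = 1 + 465 + 287 = 753

753


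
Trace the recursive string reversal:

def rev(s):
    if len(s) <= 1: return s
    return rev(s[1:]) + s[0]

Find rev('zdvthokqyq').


rev('zdvthokqyq') = rev('dvthokqyq') + 'z'
rev('dvthokqyq') = rev('vthokqyq') + 'd'
rev('vthokqyq') = rev('thokqyq') + 'v'
rev('thokqyq') = rev('hokqyq') + 't'
rev('hokqyq') = rev('okqyq') + 'h'
rev('okqyq') = rev('kqyq') + 'o'
rev('kqyq') = rev('qyq') + 'k'
rev('qyq') = rev('yq') + 'q'
rev('yq') = rev('q') + 'y'
rev('q') = 'q'  (base case)
Concatenating: 'q' + 'y' + 'q' + 'k' + 'o' + 'h' + 't' + 'v' + 'd' + 'z' = 'qyqkohtvdz'

qyqkohtvdz


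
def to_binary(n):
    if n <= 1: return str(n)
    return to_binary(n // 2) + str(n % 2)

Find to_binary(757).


to_binary(757) = to_binary(378) + '1'
to_binary(378) = to_binary(189) + '0'
to_binary(189) = to_binary(94) + '1'
to_binary(94) = to_binary(47) + '0'
to_binary(47) = to_binary(23) + '1'
to_binary(23) = to_binary(11) + '1'
to_binary(11) = to_binary(5) + '1'
to_binary(5) = to_binary(2) + '1'
to_binary(2) = to_binary(1) + '0'
to_binary(1) = '1'  (base case)
Concatenating: '1' + '0' + '1' + '1' + '1' + '1' + '0' + '1' + '0' + '1' = '1011110101'

1011110101


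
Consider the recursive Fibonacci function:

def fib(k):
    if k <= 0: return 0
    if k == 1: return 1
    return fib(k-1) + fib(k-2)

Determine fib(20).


Computing fib(20) bottom-up:
fib(0) = 0
fib(1) = 1
fib(2) = fib(1) + fib(0) = 1 + 0 = 1
fib(3) = fib(2) + fib(1) = 1 + 1 = 2
fib(4) = fib(3) + fib(2) = 2 + 1 = 3
fib(5) = fib(4) + fib(3) = 3 + 2 = 5
fib(6) = fib(5) + fib(4) = 5 + 3 = 8
fib(7) = fib(6) + fib(5) = 8 + 5 = 13
fib(8) = fib(7) + fib(6) = 13 + 8 = 21
fib(9) = fib(8) + fib(7) = 21 + 13 = 34
fib(10) = fib(9) + fib(8) = 34 + 21 = 55
fib(11) = fib(10) + fib(9) = 55 + 34 = 89
fib(12) = fib(11) + fib(10) = 89 + 55 = 144
fib(13) = fib(12) + fib(11) = 144 + 89 = 233
fib(14) = fib(13) + fib(12) = 233 + 144 = 377
fib(15) = fib(14) + fib(13) = 377 + 233 = 610
fib(16) = fib(15) + fib(14) = 610 + 377 = 987
fib(17) = fib(16) + fib(15) = 987 + 610 = 1597
fib(18) = fib(17) + fib(16) = 1597 + 987 = 2584
fib(19) = fib(18) + fib(17) = 2584 + 1597 = 4181
fib(20) = fib(19) + fib(18) = 4181 + 2584 = 6765

6765


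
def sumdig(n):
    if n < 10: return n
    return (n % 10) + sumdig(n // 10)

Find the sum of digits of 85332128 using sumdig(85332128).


sumdig(85332128) = 8 + sumdig(8533212)
sumdig(8533212) = 2 + sumdig(853321)
sumdig(853321) = 1 + sumdig(85332)
sumdig(85332) = 2 + sumdig(8533)
sumdig(8533) = 3 + sumdig(853)
sumdig(853) = 3 + sumdig(85)
sumdig(85) = 5 + sumdig(8)
sumdig(8) = 8  (base case)
Total: 8 + 2 + 1 + 2 + 3 + 3 + 5 + 8 = 32

32


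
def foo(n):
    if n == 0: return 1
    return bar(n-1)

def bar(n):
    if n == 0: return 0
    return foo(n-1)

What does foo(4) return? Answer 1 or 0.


foo(4) = bar(3)
bar(3) = foo(2)
foo(2) = bar(1)
bar(1) = foo(0)
foo(0) = 1  (base case)
Result: 1

1


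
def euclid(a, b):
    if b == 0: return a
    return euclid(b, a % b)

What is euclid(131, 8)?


euclid(131, 8) = euclid(8, 3)
euclid(8, 3) = euclid(3, 2)
euclid(3, 2) = euclid(2, 1)
euclid(2, 1) = euclid(1, 0)
euclid(1, 0) = 1  (base case)

1


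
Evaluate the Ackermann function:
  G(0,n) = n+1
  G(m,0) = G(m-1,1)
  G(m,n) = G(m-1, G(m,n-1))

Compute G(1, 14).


G(1, 14) = G(0, G(1, 13))
  G(1, 13) = G(0, G(1, 12))
    G(1, 12) = G(0, G(1, 11))
      G(1, 11) = G(0, G(1, 10))
        G(1, 10) = G(0, G(1, 9))
          G(1, 9) = G(0, G(1, 8))
          G(1, 8) = G(0, G(1, 7))
          G(1, 7) = G(0, G(1, 6))
          G(1, 6) = G(0, G(1, 5))
          G(1, 5) = G(0, G(1, 4))
          G(1, 4) = G(0, G(1, 3))
          G(1, 3) = G(0, G(1, 2))
          G(1, 2) = G(0, G(1, 1))
          G(1, 1) = G(0, G(1, 0))
          G(1, 0) = G(0, 1)
          G(0, 1) = 2
            = G(0, 2)
          G(0, 2) = 3
            = G(0, 3)
          G(0, 3) = 4
            = G(0, 4)
          G(0, 4) = 5
            = G(0, 5)
          G(0, 5) = 6
            = G(0, 6)
... (trace truncated)
Result: G(1, 14) = 16

16


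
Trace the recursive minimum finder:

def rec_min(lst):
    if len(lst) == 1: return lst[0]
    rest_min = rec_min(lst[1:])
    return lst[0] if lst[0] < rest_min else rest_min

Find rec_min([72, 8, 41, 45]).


rec_min([72, 8, 41, 45]): compare 72 with rec_min([8, 41, 45])
rec_min([8, 41, 45]): compare 8 with rec_min([41, 45])
rec_min([41, 45]): compare 41 with rec_min([45])
rec_min([45]) = 45  (base case)
Compare 41 with 45 -> 41
Compare 8 with 41 -> 8
Compare 72 with 8 -> 8

8


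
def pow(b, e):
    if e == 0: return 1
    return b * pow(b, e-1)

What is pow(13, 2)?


pow(13, 2)
= 13 * pow(13, 1)
= 13 * 13 * pow(13, 0)
= 13 * 13 * 1
= 169

169


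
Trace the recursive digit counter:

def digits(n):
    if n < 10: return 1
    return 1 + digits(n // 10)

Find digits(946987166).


digits(946987166) = 1 + digits(94698716)
digits(94698716) = 1 + digits(9469871)
digits(9469871) = 1 + digits(946987)
digits(946987) = 1 + digits(94698)
digits(94698) = 1 + digits(9469)
digits(9469) = 1 + digits(946)
digits(946) = 1 + digits(94)
digits(94) = 1 + digits(9)
digits(9) = 1  (base case: 9 < 10)
Unwinding: 1 + 1 + 1 + 1 + 1 + 1 + 1 + 1 + 1 = 9

9


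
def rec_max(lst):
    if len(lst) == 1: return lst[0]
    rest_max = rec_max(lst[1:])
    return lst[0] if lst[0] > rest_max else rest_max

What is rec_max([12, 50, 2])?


rec_max([12, 50, 2]): compare 12 with rec_max([50, 2])
rec_max([50, 2]): compare 50 with rec_max([2])
rec_max([2]) = 2  (base case)
Compare 50 with 2 -> 50
Compare 12 with 50 -> 50

50


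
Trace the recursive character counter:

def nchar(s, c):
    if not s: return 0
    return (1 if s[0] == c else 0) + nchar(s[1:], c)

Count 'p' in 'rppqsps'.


s[0]='r' != 'p' -> 0
s[0]='p' == 'p' -> 1
s[0]='p' == 'p' -> 1
s[0]='q' != 'p' -> 0
s[0]='s' != 'p' -> 0
s[0]='p' == 'p' -> 1
s[0]='s' != 'p' -> 0
Sum: 0 + 1 + 1 + 0 + 0 + 1 + 0 = 3

3


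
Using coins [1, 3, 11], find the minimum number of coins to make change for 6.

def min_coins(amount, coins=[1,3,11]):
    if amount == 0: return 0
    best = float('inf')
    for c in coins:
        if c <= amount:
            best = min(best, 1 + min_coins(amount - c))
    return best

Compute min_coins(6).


Building up with DP:
min_coins(0) = 0
min_coins(1) = min(1+min_coins(0)=1+0=1) = 1
min_coins(2) = min(1+min_coins(1)=1+1=2) = 2
min_coins(3) = min(1+min_coins(2)=1+2=3, 1+min_coins(0)=1+0=1) = 1
min_coins(4) = min(1+min_coins(3)=1+1=2, 1+min_coins(1)=1+1=2) = 2
min_coins(5) = min(1+min_coins(4)=1+2=3, 1+min_coins(2)=1+2=3) = 3
min_coins(6) = min(1+min_coins(5)=1+3=4, 1+min_coins(3)=1+1=2) = 2

2


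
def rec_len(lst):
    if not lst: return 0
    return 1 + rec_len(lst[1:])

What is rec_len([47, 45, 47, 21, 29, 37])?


rec_len([47, 45, 47, 21, 29, 37]) = 1 + rec_len([45, 47, 21, 29, 37])
rec_len([45, 47, 21, 29, 37]) = 1 + rec_len([47, 21, 29, 37])
rec_len([47, 21, 29, 37]) = 1 + rec_len([21, 29, 37])
rec_len([21, 29, 37]) = 1 + rec_len([29, 37])
rec_len([29, 37]) = 1 + rec_len([37])
rec_len([37]) = 1 + rec_len([])
rec_len([]) = 0  (base case)
Unwinding: 1 + 1 + 1 + 1 + 1 + 1 + 0 = 6

6


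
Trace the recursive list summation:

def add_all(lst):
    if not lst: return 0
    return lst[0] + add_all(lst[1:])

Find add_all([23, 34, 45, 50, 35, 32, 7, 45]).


add_all([23, 34, 45, 50, 35, 32, 7, 45]) = 23 + add_all([34, 45, 50, 35, 32, 7, 45])
add_all([34, 45, 50, 35, 32, 7, 45]) = 34 + add_all([45, 50, 35, 32, 7, 45])
add_all([45, 50, 35, 32, 7, 45]) = 45 + add_all([50, 35, 32, 7, 45])
add_all([50, 35, 32, 7, 45]) = 50 + add_all([35, 32, 7, 45])
add_all([35, 32, 7, 45]) = 35 + add_all([32, 7, 45])
add_all([32, 7, 45]) = 32 + add_all([7, 45])
add_all([7, 45]) = 7 + add_all([45])
add_all([45]) = 45 + add_all([])
add_all([]) = 0  (base case)
Total: 23 + 34 + 45 + 50 + 35 + 32 + 7 + 45 + 0 = 271

271


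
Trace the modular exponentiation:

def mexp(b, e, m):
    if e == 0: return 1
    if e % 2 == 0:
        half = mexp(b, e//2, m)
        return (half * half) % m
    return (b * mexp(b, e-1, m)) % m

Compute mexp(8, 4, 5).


mexp(8, 4, 5): e is even, compute mexp(8, 2, 5)
  mexp(8, 2, 5): e is even, compute mexp(8, 1, 5)
    mexp(8, 1, 5): e is odd, compute mexp(8, 0, 5)
      mexp(8, 0, 5) = 1
    (8 * 1) % 5 = 3
  half=3, (3*3) % 5 = 4
half=4, (4*4) % 5 = 1

1


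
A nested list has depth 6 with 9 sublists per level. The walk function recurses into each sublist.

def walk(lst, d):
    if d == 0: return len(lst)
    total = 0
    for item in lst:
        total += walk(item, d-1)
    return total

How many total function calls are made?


At depth 0 (root): 1 call
At depth 1: each of 1 parents calls walk on 9 children = 9 calls
At depth 2: each of 9 parents calls walk on 9 children = 81 calls
At depth 3: each of 81 parents calls walk on 9 children = 729 calls
At depth 4: each of 729 parents calls walk on 9 children = 6561 calls
At depth 5: each of 6561 parents calls walk on 9 children = 59049 calls
At depth 6: each of 59049 parents calls walk on 9 children = 531441 calls
Total: 1 + 9 + 81 + 729 + 6561 + 59049 + 531441 = 597871

597871


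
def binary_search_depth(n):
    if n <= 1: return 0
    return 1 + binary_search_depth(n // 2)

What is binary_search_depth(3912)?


3912 / 2 = 1956
1956 / 2 = 978
978 / 2 = 489
489 / 2 = 244
244 / 2 = 122
122 / 2 = 61
61 / 2 = 30
30 / 2 = 15
15 / 2 = 7
7 / 2 = 3
3 / 2 = 1
Reached 1 after 11 halvings

11


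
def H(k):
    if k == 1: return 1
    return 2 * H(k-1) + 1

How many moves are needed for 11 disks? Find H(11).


H(11) = 2 * H(10) + 1
H(10) = 2 * H(9) + 1
H(9) = 2 * H(8) + 1
H(8) = 2 * H(7) + 1
H(7) = 2 * H(6) + 1
H(6) = 2 * H(5) + 1
H(5) = 2 * H(4) + 1
H(4) = 2 * H(3) + 1
H(3) = 2 * H(2) + 1
H(2) = 2 * H(1) + 1
H(1) = 1  (base case)
H(2) = 2 * 1 + 1 = 3
H(3) = 2 * 3 + 1 = 7
H(4) = 2 * 7 + 1 = 15
H(5) = 2 * 15 + 1 = 31
H(6) = 2 * 31 + 1 = 63
H(7) = 2 * 63 + 1 = 127
H(8) = 2 * 127 + 1 = 255
H(9) = 2 * 255 + 1 = 511
H(10) = 2 * 511 + 1 = 1023
H(11) = 2 * 1023 + 1 = 2047

2047


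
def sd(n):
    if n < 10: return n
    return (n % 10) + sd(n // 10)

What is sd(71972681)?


sd(71972681) = 1 + sd(7197268)
sd(7197268) = 8 + sd(719726)
sd(719726) = 6 + sd(71972)
sd(71972) = 2 + sd(7197)
sd(7197) = 7 + sd(719)
sd(719) = 9 + sd(71)
sd(71) = 1 + sd(7)
sd(7) = 7  (base case)
Total: 1 + 8 + 6 + 2 + 7 + 9 + 1 + 7 = 41

41


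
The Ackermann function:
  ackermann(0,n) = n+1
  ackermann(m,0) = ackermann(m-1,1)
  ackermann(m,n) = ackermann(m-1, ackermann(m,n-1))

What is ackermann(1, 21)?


ackermann(1, 21) = ackermann(0, ackermann(1, 20))
  ackermann(1, 20) = ackermann(0, ackermann(1, 19))
    ackermann(1, 19) = ackermann(0, ackermann(1, 18))
      ackermann(1, 18) = ackermann(0, ackermann(1, 17))
        ackermann(1, 17) = ackermann(0, ackermann(1, 16))
          ackermann(1, 16) = ackermann(0, ackermann(1, 15))
          ackermann(1, 15) = ackermann(0, ackermann(1, 14))
          ackermann(1, 14) = ackermann(0, ackermann(1, 13))
          ackermann(1, 13) = ackermann(0, ackermann(1, 12))
          ackermann(1, 12) = ackermann(0, ackermann(1, 11))
          ackermann(1, 11) = ackermann(0, ackermann(1, 10))
          ackermann(1, 10) = ackermann(0, ackermann(1, 9))
          ackermann(1, 9) = ackermann(0, ackermann(1, 8))
          ackermann(1, 8) = ackermann(0, ackermann(1, 7))
          ackermann(1, 7) = ackermann(0, ackermann(1, 6))
          ackermann(1, 6) = ackermann(0, ackermann(1, 5))
          ackermann(1, 5) = ackermann(0, ackermann(1, 4))
          ackermann(1, 4) = ackermann(0, ackermann(1, 3))
          ackermann(1, 3) = ackermann(0, ackermann(1, 2))
          ackermann(1, 2) = ackermann(0, ackermann(1, 1))
          ackermann(1, 1) = ackermann(0, ackermann(1, 0))
          ackermann(1, 0) = ackermann(0, 1)
          ackermann(0, 1) = 2
            = ackermann(0, 2)
          ackermann(0, 2) = 3
... (trace truncated)
Result: ackermann(1, 21) = 23

23


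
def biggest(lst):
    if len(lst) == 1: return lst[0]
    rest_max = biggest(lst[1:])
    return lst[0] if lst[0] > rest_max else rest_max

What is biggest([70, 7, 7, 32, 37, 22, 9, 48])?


biggest([70, 7, 7, 32, 37, 22, 9, 48]): compare 70 with biggest([7, 7, 32, 37, 22, 9, 48])
biggest([7, 7, 32, 37, 22, 9, 48]): compare 7 with biggest([7, 32, 37, 22, 9, 48])
biggest([7, 32, 37, 22, 9, 48]): compare 7 with biggest([32, 37, 22, 9, 48])
biggest([32, 37, 22, 9, 48]): compare 32 with biggest([37, 22, 9, 48])
biggest([37, 22, 9, 48]): compare 37 with biggest([22, 9, 48])
biggest([22, 9, 48]): compare 22 with biggest([9, 48])
biggest([9, 48]): compare 9 with biggest([48])
biggest([48]) = 48  (base case)
Compare 9 with 48 -> 48
Compare 22 with 48 -> 48
Compare 37 with 48 -> 48
Compare 32 with 48 -> 48
Compare 7 with 48 -> 48
Compare 7 with 48 -> 48
Compare 70 with 48 -> 70

70


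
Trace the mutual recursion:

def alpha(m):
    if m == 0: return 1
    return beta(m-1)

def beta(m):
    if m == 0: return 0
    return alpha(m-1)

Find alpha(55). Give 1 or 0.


alpha(55) = beta(54)
beta(54) = alpha(53)
alpha(53) = beta(52)
beta(52) = alpha(51)
alpha(51) = beta(50)
beta(50) = alpha(49)
alpha(49) = beta(48)
beta(48) = alpha(47)
alpha(47) = beta(46)
beta(46) = alpha(45)
alpha(45) = beta(44)
beta(44) = alpha(43)
alpha(43) = beta(42)
beta(42) = alpha(41)
alpha(41) = beta(40)
beta(40) = alpha(39)
alpha(39) = beta(38)
beta(38) = alpha(37)
alpha(37) = beta(36)
beta(36) = alpha(35)
alpha(35) = beta(34)
beta(34) = alpha(33)
alpha(33) = beta(32)
beta(32) = alpha(31)
alpha(31) = beta(30)
beta(30) = alpha(29)
alpha(29) = beta(28)
beta(28) = alpha(27)
alpha(27) = beta(26)
beta(26) = alpha(25)
alpha(25) = beta(24)
beta(24) = alpha(23)
alpha(23) = beta(22)
beta(22) = alpha(21)
alpha(21) = beta(20)
beta(20) = alpha(19)
alpha(19) = beta(18)
beta(18) = alpha(17)
alpha(17) = beta(16)
beta(16) = alpha(15)
alpha(15) = beta(14)
beta(14) = alpha(13)
alpha(13) = beta(12)
beta(12) = alpha(11)
alpha(11) = beta(10)
beta(10) = alpha(9)
alpha(9) = beta(8)
beta(8) = alpha(7)
alpha(7) = beta(6)
beta(6) = alpha(5)
alpha(5) = beta(4)
beta(4) = alpha(3)
alpha(3) = beta(2)
beta(2) = alpha(1)
alpha(1) = beta(0)
beta(0) = 0  (base case)
Result: 0

0


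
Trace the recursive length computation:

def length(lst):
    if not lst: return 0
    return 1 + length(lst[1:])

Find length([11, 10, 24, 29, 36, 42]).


length([11, 10, 24, 29, 36, 42]) = 1 + length([10, 24, 29, 36, 42])
length([10, 24, 29, 36, 42]) = 1 + length([24, 29, 36, 42])
length([24, 29, 36, 42]) = 1 + length([29, 36, 42])
length([29, 36, 42]) = 1 + length([36, 42])
length([36, 42]) = 1 + length([42])
length([42]) = 1 + length([])
length([]) = 0  (base case)
Unwinding: 1 + 1 + 1 + 1 + 1 + 1 + 0 = 6

6


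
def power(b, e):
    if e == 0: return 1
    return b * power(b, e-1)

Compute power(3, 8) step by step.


power(3, 8)
= 3 * power(3, 7)
= 3 * 3 * power(3, 6)
= 3 * 3 * 3 * power(3, 5)
= 3 * 3 * 3 * 3 * power(3, 4)
= 3 * 3 * 3 * 3 * 3 * power(3, 3)
= 3 * 3 * 3 * 3 * 3 * 3 * power(3, 2)
= 3 * 3 * 3 * 3 * 3 * 3 * 3 * power(3, 1)
= 3 * 3 * 3 * 3 * 3 * 3 * 3 * 3 * power(3, 0)
= 3 * 3 * 3 * 3 * 3 * 3 * 3 * 3 * 1
= 6561

6561


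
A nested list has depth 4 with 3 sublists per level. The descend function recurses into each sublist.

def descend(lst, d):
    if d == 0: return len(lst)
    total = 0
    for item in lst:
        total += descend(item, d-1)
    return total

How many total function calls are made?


At depth 0 (root): 1 call
At depth 1: each of 1 parents calls descend on 3 children = 3 calls
At depth 2: each of 3 parents calls descend on 3 children = 9 calls
At depth 3: each of 9 parents calls descend on 3 children = 27 calls
At depth 4: each of 27 parents calls descend on 3 children = 81 calls
Total: 1 + 3 + 9 + 27 + 81 = 121

121


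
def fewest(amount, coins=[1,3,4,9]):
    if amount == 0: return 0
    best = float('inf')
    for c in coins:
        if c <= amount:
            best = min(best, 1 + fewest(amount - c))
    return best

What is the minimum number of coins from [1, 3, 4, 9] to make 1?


Building up with DP:
fewest(0) = 0
fewest(1) = min(1+fewest(0)=1+0=1) = 1

1


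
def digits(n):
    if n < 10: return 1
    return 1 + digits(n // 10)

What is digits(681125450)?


digits(681125450) = 1 + digits(68112545)
digits(68112545) = 1 + digits(6811254)
digits(6811254) = 1 + digits(681125)
digits(681125) = 1 + digits(68112)
digits(68112) = 1 + digits(6811)
digits(6811) = 1 + digits(681)
digits(681) = 1 + digits(68)
digits(68) = 1 + digits(6)
digits(6) = 1  (base case: 6 < 10)
Unwinding: 1 + 1 + 1 + 1 + 1 + 1 + 1 + 1 + 1 = 9

9


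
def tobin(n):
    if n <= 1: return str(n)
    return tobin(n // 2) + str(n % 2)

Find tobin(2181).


tobin(2181) = tobin(1090) + '1'
tobin(1090) = tobin(545) + '0'
tobin(545) = tobin(272) + '1'
tobin(272) = tobin(136) + '0'
tobin(136) = tobin(68) + '0'
tobin(68) = tobin(34) + '0'
tobin(34) = tobin(17) + '0'
tobin(17) = tobin(8) + '1'
tobin(8) = tobin(4) + '0'
tobin(4) = tobin(2) + '0'
tobin(2) = tobin(1) + '0'
tobin(1) = '1'  (base case)
Concatenating: '1' + '0' + '0' + '0' + '1' + '0' + '0' + '0' + '0' + '1' + '0' + '1' = '100010000101'

100010000101


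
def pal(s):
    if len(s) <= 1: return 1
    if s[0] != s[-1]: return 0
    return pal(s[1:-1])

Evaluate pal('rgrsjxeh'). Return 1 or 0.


pal('rgrsjxeh'): s[0]='r' != s[-1]='h' -> return 0
Result: 0 (not a palindrome)

0


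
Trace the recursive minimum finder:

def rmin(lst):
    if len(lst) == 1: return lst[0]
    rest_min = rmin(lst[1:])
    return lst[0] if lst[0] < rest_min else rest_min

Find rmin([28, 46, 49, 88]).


rmin([28, 46, 49, 88]): compare 28 with rmin([46, 49, 88])
rmin([46, 49, 88]): compare 46 with rmin([49, 88])
rmin([49, 88]): compare 49 with rmin([88])
rmin([88]) = 88  (base case)
Compare 49 with 88 -> 49
Compare 46 with 49 -> 46
Compare 28 with 46 -> 28

28


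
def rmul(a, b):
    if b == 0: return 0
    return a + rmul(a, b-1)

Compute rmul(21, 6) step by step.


rmul(21, 6) = 21 + rmul(21, 5)
rmul(21, 5) = 21 + rmul(21, 4)
rmul(21, 4) = 21 + rmul(21, 3)
rmul(21, 3) = 21 + rmul(21, 2)
rmul(21, 2) = 21 + rmul(21, 1)
rmul(21, 1) = 21 + rmul(21, 0)
rmul(21, 0) = 0  (base case)
Total: 21 + 21 + 21 + 21 + 21 + 21 + 0 = 126

126


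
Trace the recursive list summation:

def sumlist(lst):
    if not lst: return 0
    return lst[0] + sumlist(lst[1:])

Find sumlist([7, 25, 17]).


sumlist([7, 25, 17]) = 7 + sumlist([25, 17])
sumlist([25, 17]) = 25 + sumlist([17])
sumlist([17]) = 17 + sumlist([])
sumlist([]) = 0  (base case)
Total: 7 + 25 + 17 + 0 = 49

49


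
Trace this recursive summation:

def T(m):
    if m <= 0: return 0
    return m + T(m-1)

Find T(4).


T(4)
= 4 + 3 + 2 + 1 + T(0)
= 4 + 3 + 2 + 1 + 0
= 10

10


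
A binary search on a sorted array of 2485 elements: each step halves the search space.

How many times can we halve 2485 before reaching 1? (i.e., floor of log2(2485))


2485 / 2 = 1242
1242 / 2 = 621
621 / 2 = 310
310 / 2 = 155
155 / 2 = 77
77 / 2 = 38
38 / 2 = 19
19 / 2 = 9
9 / 2 = 4
4 / 2 = 2
2 / 2 = 1
Reached 1 after 11 halvings

11


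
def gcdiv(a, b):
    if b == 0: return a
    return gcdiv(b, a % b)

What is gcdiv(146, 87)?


gcdiv(146, 87) = gcdiv(87, 59)
gcdiv(87, 59) = gcdiv(59, 28)
gcdiv(59, 28) = gcdiv(28, 3)
gcdiv(28, 3) = gcdiv(3, 1)
gcdiv(3, 1) = gcdiv(1, 0)
gcdiv(1, 0) = 1  (base case)

1


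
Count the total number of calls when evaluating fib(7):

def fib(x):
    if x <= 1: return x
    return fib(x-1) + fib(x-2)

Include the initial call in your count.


Let C(n) = total calls for fib(n)
C(0) = 1, C(1) = 1
C(2) = 1 + C(1) + C(0) = 1 + 1 + 1 = 3
C(3) = 1 + C(2) + C(1) = 1 + 3 + 1 = 5
C(4) = 1 + C(3) + C(2) = 1 + 5 + 3 = 9
C(5) = 1 + C(4) + C(3) = 1 + 9 + 5 = 15
C(6) = 1 + C(5) + C(4) = 1 + 15 + 9 = 25
C(7) = 1 + C(6) + C(5) = 1 + 25 + 15 = 41

41


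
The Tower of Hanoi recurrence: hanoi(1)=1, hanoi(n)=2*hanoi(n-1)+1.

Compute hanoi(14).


hanoi(14) = 2 * hanoi(13) + 1
hanoi(13) = 2 * hanoi(12) + 1
hanoi(12) = 2 * hanoi(11) + 1
hanoi(11) = 2 * hanoi(10) + 1
hanoi(10) = 2 * hanoi(9) + 1
hanoi(9) = 2 * hanoi(8) + 1
hanoi(8) = 2 * hanoi(7) + 1
hanoi(7) = 2 * hanoi(6) + 1
hanoi(6) = 2 * hanoi(5) + 1
hanoi(5) = 2 * hanoi(4) + 1
hanoi(4) = 2 * hanoi(3) + 1
hanoi(3) = 2 * hanoi(2) + 1
hanoi(2) = 2 * hanoi(1) + 1
hanoi(1) = 1  (base case)
hanoi(2) = 2 * 1 + 1 = 3
hanoi(3) = 2 * 3 + 1 = 7
hanoi(4) = 2 * 7 + 1 = 15
hanoi(5) = 2 * 15 + 1 = 31
hanoi(6) = 2 * 31 + 1 = 63
hanoi(7) = 2 * 63 + 1 = 127
hanoi(8) = 2 * 127 + 1 = 255
hanoi(9) = 2 * 255 + 1 = 511
hanoi(10) = 2 * 511 + 1 = 1023
hanoi(11) = 2 * 1023 + 1 = 2047
hanoi(12) = 2 * 2047 + 1 = 4095
hanoi(13) = 2 * 4095 + 1 = 8191
hanoi(14) = 2 * 8191 + 1 = 16383

16383


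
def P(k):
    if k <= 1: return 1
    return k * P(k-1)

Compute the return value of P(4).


P(4)
= 4 * P(3)
= 4 * 3 * P(2)
= 4 * 3 * 2 * P(1)
= 4 * 3 * 2 * 1
= 24

24


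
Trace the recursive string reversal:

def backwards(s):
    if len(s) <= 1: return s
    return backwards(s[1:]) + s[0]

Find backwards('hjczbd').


backwards('hjczbd') = backwards('jczbd') + 'h'
backwards('jczbd') = backwards('czbd') + 'j'
backwards('czbd') = backwards('zbd') + 'c'
backwards('zbd') = backwards('bd') + 'z'
backwards('bd') = backwards('d') + 'b'
backwards('d') = 'd'  (base case)
Concatenating: 'd' + 'b' + 'z' + 'c' + 'j' + 'h' = 'dbzcjh'

dbzcjh


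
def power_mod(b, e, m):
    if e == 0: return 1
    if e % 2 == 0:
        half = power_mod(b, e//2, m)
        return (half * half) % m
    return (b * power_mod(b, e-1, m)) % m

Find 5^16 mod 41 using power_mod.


power_mod(5, 16, 41): e is even, compute power_mod(5, 8, 41)
  power_mod(5, 8, 41): e is even, compute power_mod(5, 4, 41)
    power_mod(5, 4, 41): e is even, compute power_mod(5, 2, 41)
      power_mod(5, 2, 41): e is even, compute power_mod(5, 1, 41)
        power_mod(5, 1, 41): e is odd, compute power_mod(5, 0, 41)
          power_mod(5, 0, 41) = 1
        (5 * 1) % 41 = 5
      half=5, (5*5) % 41 = 25
    half=25, (25*25) % 41 = 10
  half=10, (10*10) % 41 = 18
half=18, (18*18) % 41 = 37

37


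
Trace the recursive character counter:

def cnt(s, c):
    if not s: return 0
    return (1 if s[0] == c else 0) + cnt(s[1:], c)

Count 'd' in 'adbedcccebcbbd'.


s[0]='a' != 'd' -> 0
s[0]='d' == 'd' -> 1
s[0]='b' != 'd' -> 0
s[0]='e' != 'd' -> 0
s[0]='d' == 'd' -> 1
s[0]='c' != 'd' -> 0
s[0]='c' != 'd' -> 0
s[0]='c' != 'd' -> 0
s[0]='e' != 'd' -> 0
s[0]='b' != 'd' -> 0
s[0]='c' != 'd' -> 0
s[0]='b' != 'd' -> 0
s[0]='b' != 'd' -> 0
s[0]='d' == 'd' -> 1
Sum: 0 + 1 + 0 + 0 + 1 + 0 + 0 + 0 + 0 + 0 + 0 + 0 + 0 + 1 = 3

3


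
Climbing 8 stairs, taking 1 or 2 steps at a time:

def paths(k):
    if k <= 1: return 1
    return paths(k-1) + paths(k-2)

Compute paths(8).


Building up from base cases:
paths(0) = 1
paths(1) = 1
paths(2) = paths(1) + paths(0) = 1 + 1 = 2
paths(3) = paths(2) + paths(1) = 2 + 1 = 3
paths(4) = paths(3) + paths(2) = 3 + 2 = 5
paths(5) = paths(4) + paths(3) = 5 + 3 = 8
paths(6) = paths(5) + paths(4) = 8 + 5 = 13
paths(7) = paths(6) + paths(5) = 13 + 8 = 21
paths(8) = paths(7) + paths(6) = 21 + 13 = 34

34


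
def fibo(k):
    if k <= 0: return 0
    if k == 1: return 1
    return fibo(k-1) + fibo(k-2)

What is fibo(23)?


Computing fibo(23) bottom-up:
fibo(0) = 0
fibo(1) = 1
fibo(2) = fibo(1) + fibo(0) = 1 + 0 = 1
fibo(3) = fibo(2) + fibo(1) = 1 + 1 = 2
fibo(4) = fibo(3) + fibo(2) = 2 + 1 = 3
fibo(5) = fibo(4) + fibo(3) = 3 + 2 = 5
fibo(6) = fibo(5) + fibo(4) = 5 + 3 = 8
fibo(7) = fibo(6) + fibo(5) = 8 + 5 = 13
fibo(8) = fibo(7) + fibo(6) = 13 + 8 = 21
fibo(9) = fibo(8) + fibo(7) = 21 + 13 = 34
fibo(10) = fibo(9) + fibo(8) = 34 + 21 = 55
fibo(11) = fibo(10) + fibo(9) = 55 + 34 = 89
fibo(12) = fibo(11) + fibo(10) = 89 + 55 = 144
fibo(13) = fibo(12) + fibo(11) = 144 + 89 = 233
fibo(14) = fibo(13) + fibo(12) = 233 + 144 = 377
fibo(15) = fibo(14) + fibo(13) = 377 + 233 = 610
fibo(16) = fibo(15) + fibo(14) = 610 + 377 = 987
fibo(17) = fibo(16) + fibo(15) = 987 + 610 = 1597
fibo(18) = fibo(17) + fibo(16) = 1597 + 987 = 2584
fibo(19) = fibo(18) + fibo(17) = 2584 + 1597 = 4181
fibo(20) = fibo(19) + fibo(18) = 4181 + 2584 = 6765
fibo(21) = fibo(20) + fibo(19) = 6765 + 4181 = 10946
fibo(22) = fibo(21) + fibo(20) = 10946 + 6765 = 17711
fibo(23) = fibo(22) + fibo(21) = 17711 + 10946 = 28657

28657


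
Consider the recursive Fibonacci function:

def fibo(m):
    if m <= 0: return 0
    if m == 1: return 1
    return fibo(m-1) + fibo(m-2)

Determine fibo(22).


Computing fibo(22) bottom-up:
fibo(0) = 0
fibo(1) = 1
fibo(2) = fibo(1) + fibo(0) = 1 + 0 = 1
fibo(3) = fibo(2) + fibo(1) = 1 + 1 = 2
fibo(4) = fibo(3) + fibo(2) = 2 + 1 = 3
fibo(5) = fibo(4) + fibo(3) = 3 + 2 = 5
fibo(6) = fibo(5) + fibo(4) = 5 + 3 = 8
fibo(7) = fibo(6) + fibo(5) = 8 + 5 = 13
fibo(8) = fibo(7) + fibo(6) = 13 + 8 = 21
fibo(9) = fibo(8) + fibo(7) = 21 + 13 = 34
fibo(10) = fibo(9) + fibo(8) = 34 + 21 = 55
fibo(11) = fibo(10) + fibo(9) = 55 + 34 = 89
fibo(12) = fibo(11) + fibo(10) = 89 + 55 = 144
fibo(13) = fibo(12) + fibo(11) = 144 + 89 = 233
fibo(14) = fibo(13) + fibo(12) = 233 + 144 = 377
fibo(15) = fibo(14) + fibo(13) = 377 + 233 = 610
fibo(16) = fibo(15) + fibo(14) = 610 + 377 = 987
fibo(17) = fibo(16) + fibo(15) = 987 + 610 = 1597
fibo(18) = fibo(17) + fibo(16) = 1597 + 987 = 2584
fibo(19) = fibo(18) + fibo(17) = 2584 + 1597 = 4181
fibo(20) = fibo(19) + fibo(18) = 4181 + 2584 = 6765
fibo(21) = fibo(20) + fibo(19) = 6765 + 4181 = 10946
fibo(22) = fibo(21) + fibo(20) = 10946 + 6765 = 17711

17711


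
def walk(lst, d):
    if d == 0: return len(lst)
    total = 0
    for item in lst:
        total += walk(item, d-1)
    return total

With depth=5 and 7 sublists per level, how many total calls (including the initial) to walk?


At depth 0 (root): 1 call
At depth 1: each of 1 parents calls walk on 7 children = 7 calls
At depth 2: each of 7 parents calls walk on 7 children = 49 calls
At depth 3: each of 49 parents calls walk on 7 children = 343 calls
At depth 4: each of 343 parents calls walk on 7 children = 2401 calls
At depth 5: each of 2401 parents calls walk on 7 children = 16807 calls
Total: 1 + 7 + 49 + 343 + 2401 + 16807 = 19608

19608


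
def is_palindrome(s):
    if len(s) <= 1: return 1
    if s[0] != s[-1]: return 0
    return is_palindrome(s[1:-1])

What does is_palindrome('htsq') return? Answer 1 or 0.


is_palindrome('htsq'): s[0]='h' != s[-1]='q' -> return 0
Result: 0 (not a palindrome)

0


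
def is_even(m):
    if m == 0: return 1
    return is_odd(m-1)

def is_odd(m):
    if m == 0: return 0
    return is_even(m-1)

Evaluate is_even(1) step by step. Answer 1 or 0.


is_even(1) = is_odd(0)
is_odd(0) = 0  (base case)
Result: 0

0


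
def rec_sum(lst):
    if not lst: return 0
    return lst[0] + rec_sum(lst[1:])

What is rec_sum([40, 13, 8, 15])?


rec_sum([40, 13, 8, 15]) = 40 + rec_sum([13, 8, 15])
rec_sum([13, 8, 15]) = 13 + rec_sum([8, 15])
rec_sum([8, 15]) = 8 + rec_sum([15])
rec_sum([15]) = 15 + rec_sum([])
rec_sum([]) = 0  (base case)
Total: 40 + 13 + 8 + 15 + 0 = 76

76


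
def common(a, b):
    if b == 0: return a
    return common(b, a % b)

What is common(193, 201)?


common(193, 201) = common(201, 193)
common(201, 193) = common(193, 8)
common(193, 8) = common(8, 1)
common(8, 1) = common(1, 0)
common(1, 0) = 1  (base case)

1


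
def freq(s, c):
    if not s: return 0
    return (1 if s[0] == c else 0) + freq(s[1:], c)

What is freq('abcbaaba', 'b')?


s[0]='a' != 'b' -> 0
s[0]='b' == 'b' -> 1
s[0]='c' != 'b' -> 0
s[0]='b' == 'b' -> 1
s[0]='a' != 'b' -> 0
s[0]='a' != 'b' -> 0
s[0]='b' == 'b' -> 1
s[0]='a' != 'b' -> 0
Sum: 0 + 1 + 0 + 1 + 0 + 0 + 1 + 0 = 3

3


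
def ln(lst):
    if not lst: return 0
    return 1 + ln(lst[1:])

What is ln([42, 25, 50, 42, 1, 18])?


ln([42, 25, 50, 42, 1, 18]) = 1 + ln([25, 50, 42, 1, 18])
ln([25, 50, 42, 1, 18]) = 1 + ln([50, 42, 1, 18])
ln([50, 42, 1, 18]) = 1 + ln([42, 1, 18])
ln([42, 1, 18]) = 1 + ln([1, 18])
ln([1, 18]) = 1 + ln([18])
ln([18]) = 1 + ln([])
ln([]) = 0  (base case)
Unwinding: 1 + 1 + 1 + 1 + 1 + 1 + 0 = 6

6


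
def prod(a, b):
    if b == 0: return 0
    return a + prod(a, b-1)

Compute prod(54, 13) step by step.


prod(54, 13) = 54 + prod(54, 12)
prod(54, 12) = 54 + prod(54, 11)
prod(54, 11) = 54 + prod(54, 10)
prod(54, 10) = 54 + prod(54, 9)
prod(54, 9) = 54 + prod(54, 8)
prod(54, 8) = 54 + prod(54, 7)
prod(54, 7) = 54 + prod(54, 6)
prod(54, 6) = 54 + prod(54, 5)
prod(54, 5) = 54 + prod(54, 4)
prod(54, 4) = 54 + prod(54, 3)
prod(54, 3) = 54 + prod(54, 2)
prod(54, 2) = 54 + prod(54, 1)
prod(54, 1) = 54 + prod(54, 0)
prod(54, 0) = 0  (base case)
Total: 54 + 54 + 54 + 54 + 54 + 54 + 54 + 54 + 54 + 54 + 54 + 54 + 54 + 0 = 702

702


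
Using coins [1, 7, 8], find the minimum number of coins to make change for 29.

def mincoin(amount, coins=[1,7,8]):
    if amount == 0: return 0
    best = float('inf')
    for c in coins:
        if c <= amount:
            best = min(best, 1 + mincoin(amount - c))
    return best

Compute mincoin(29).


Building up with DP:
mincoin(0) = 0
mincoin(1) = min(1+mincoin(0)=1+0=1) = 1
mincoin(2) = min(1+mincoin(1)=1+1=2) = 2
mincoin(3) = min(1+mincoin(2)=1+2=3) = 3
mincoin(4) = min(1+mincoin(3)=1+3=4) = 4
mincoin(5) = min(1+mincoin(4)=1+4=5) = 5
mincoin(6) = min(1+mincoin(5)=1+5=6) = 6
mincoin(7) = min(1+mincoin(6)=1+6=7, 1+mincoin(0)=1+0=1) = 1
mincoin(8) = min(1+mincoin(7)=1+1=2, 1+mincoin(1)=1+1=2, 1+mincoin(0)=1+0=1) = 1
mincoin(9) = min(1+mincoin(8)=1+1=2, 1+mincoin(2)=1+2=3, 1+mincoin(1)=1+1=2) = 2
mincoin(10) = min(1+mincoin(9)=1+2=3, 1+mincoin(3)=1+3=4, 1+mincoin(2)=1+2=3) = 3
mincoin(11) = min(1+mincoin(10)=1+3=4, 1+mincoin(4)=1+4=5, 1+mincoin(3)=1+3=4) = 4
mincoin(12) = min(1+mincoin(11)=1+4=5, 1+mincoin(5)=1+5=6, 1+mincoin(4)=1+4=5) = 5
mincoin(13) = min(1+mincoin(12)=1+5=6, 1+mincoin(6)=1+6=7, 1+mincoin(5)=1+5=6) = 6
mincoin(14) = min(1+mincoin(13)=1+6=7, 1+mincoin(7)=1+1=2, 1+mincoin(6)=1+6=7) = 2
mincoin(15) = min(1+mincoin(14)=1+2=3, 1+mincoin(8)=1+1=2, 1+mincoin(7)=1+1=2) = 2
mincoin(16) = min(1+mincoin(15)=1+2=3, 1+mincoin(9)=1+2=3, 1+mincoin(8)=1+1=2) = 2
mincoin(17) = min(1+mincoin(16)=1+2=3, 1+mincoin(10)=1+3=4, 1+mincoin(9)=1+2=3) = 3
mincoin(18) = min(1+mincoin(17)=1+3=4, 1+mincoin(11)=1+4=5, 1+mincoin(10)=1+3=4) = 4
mincoin(19) = min(1+mincoin(18)=1+4=5, 1+mincoin(12)=1+5=6, 1+mincoin(11)=1+4=5) = 5
mincoin(20) = min(1+mincoin(19)=1+5=6, 1+mincoin(13)=1+6=7, 1+mincoin(12)=1+5=6) = 6
mincoin(21) = min(1+mincoin(20)=1+6=7, 1+mincoin(14)=1+2=3, 1+mincoin(13)=1+6=7) = 3
mincoin(22) = min(1+mincoin(21)=1+3=4, 1+mincoin(15)=1+2=3, 1+mincoin(14)=1+2=3) = 3
mincoin(23) = min(1+mincoin(22)=1+3=4, 1+mincoin(16)=1+2=3, 1+mincoin(15)=1+2=3) = 3
mincoin(24) = min(1+mincoin(23)=1+3=4, 1+mincoin(17)=1+3=4, 1+mincoin(16)=1+2=3) = 3
mincoin(25) = min(1+mincoin(24)=1+3=4, 1+mincoin(18)=1+4=5, 1+mincoin(17)=1+3=4) = 4
mincoin(26) = min(1+mincoin(25)=1+4=5, 1+mincoin(19)=1+5=6, 1+mincoin(18)=1+4=5) = 5
mincoin(27) = min(1+mincoin(26)=1+5=6, 1+mincoin(20)=1+6=7, 1+mincoin(19)=1+5=6) = 6
mincoin(28) = min(1+mincoin(27)=1+6=7, 1+mincoin(21)=1+3=4, 1+mincoin(20)=1+6=7) = 4
mincoin(29) = min(1+mincoin(28)=1+4=5, 1+mincoin(22)=1+3=4, 1+mincoin(21)=1+3=4) = 4

4


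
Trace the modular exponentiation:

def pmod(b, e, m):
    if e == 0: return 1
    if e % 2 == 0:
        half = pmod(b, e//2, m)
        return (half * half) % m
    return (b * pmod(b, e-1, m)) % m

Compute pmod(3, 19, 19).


pmod(3, 19, 19): e is odd, compute pmod(3, 18, 19)
  pmod(3, 18, 19): e is even, compute pmod(3, 9, 19)
    pmod(3, 9, 19): e is odd, compute pmod(3, 8, 19)
      pmod(3, 8, 19): e is even, compute pmod(3, 4, 19)
        pmod(3, 4, 19): e is even, compute pmod(3, 2, 19)
          pmod(3, 2, 19): e is even, compute pmod(3, 1, 19)
          pmod(3, 1, 19): e is odd, compute pmod(3, 0, 19)
          pmod(3, 0, 19) = 1
          (3 * 1) % 19 = 3
          half=3, (3*3) % 19 = 9
        half=9, (9*9) % 19 = 5
      half=5, (5*5) % 19 = 6
    (3 * 6) % 19 = 18
  half=18, (18*18) % 19 = 1
(3 * 1) % 19 = 3

3


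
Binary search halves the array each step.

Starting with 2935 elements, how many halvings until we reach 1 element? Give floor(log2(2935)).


2935 / 2 = 1467
1467 / 2 = 733
733 / 2 = 366
366 / 2 = 183
183 / 2 = 91
91 / 2 = 45
45 / 2 = 22
22 / 2 = 11
11 / 2 = 5
5 / 2 = 2
2 / 2 = 1
Reached 1 after 11 halvings

11


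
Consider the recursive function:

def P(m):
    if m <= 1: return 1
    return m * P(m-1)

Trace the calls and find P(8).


P(8)
= 8 * P(7)
= 8 * 7 * P(6)
= 8 * 7 * 6 * P(5)
= 8 * 7 * 6 * 5 * P(4)
= 8 * 7 * 6 * 5 * 4 * P(3)
= 8 * 7 * 6 * 5 * 4 * 3 * P(2)
= 8 * 7 * 6 * 5 * 4 * 3 * 2 * P(1)
= 8 * 7 * 6 * 5 * 4 * 3 * 2 * 1
= 40320

40320


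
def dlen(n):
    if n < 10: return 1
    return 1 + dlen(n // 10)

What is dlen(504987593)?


dlen(504987593) = 1 + dlen(50498759)
dlen(50498759) = 1 + dlen(5049875)
dlen(5049875) = 1 + dlen(504987)
dlen(504987) = 1 + dlen(50498)
dlen(50498) = 1 + dlen(5049)
dlen(5049) = 1 + dlen(504)
dlen(504) = 1 + dlen(50)
dlen(50) = 1 + dlen(5)
dlen(5) = 1  (base case: 5 < 10)
Unwinding: 1 + 1 + 1 + 1 + 1 + 1 + 1 + 1 + 1 = 9

9


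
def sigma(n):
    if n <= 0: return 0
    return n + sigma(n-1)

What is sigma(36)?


sigma(36)
= 36 + 35 + 34 + 33 + 32 + 31 + 30 + 29 + 28 + 27 + 26 + 25 + 24 + 23 + 22 + 21 + 20 + 19 + 18 + 17 + 16 + 15 + 14 + 13 + 12 + 11 + 10 + 9 + 8 + 7 + 6 + 5 + 4 + 3 + 2 + 1 + sigma(0)
= 36 + 35 + 34 + 33 + 32 + 31 + 30 + 29 + 28 + 27 + 26 + 25 + 24 + 23 + 22 + 21 + 20 + 19 + 18 + 17 + 16 + 15 + 14 + 13 + 12 + 11 + 10 + 9 + 8 + 7 + 6 + 5 + 4 + 3 + 2 + 1 + 0
= 666

666


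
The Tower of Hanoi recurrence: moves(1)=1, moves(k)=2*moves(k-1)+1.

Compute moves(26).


moves(26) = 2 * moves(25) + 1
moves(25) = 2 * moves(24) + 1
moves(24) = 2 * moves(23) + 1
moves(23) = 2 * moves(22) + 1
moves(22) = 2 * moves(21) + 1
moves(21) = 2 * moves(20) + 1
moves(20) = 2 * moves(19) + 1
moves(19) = 2 * moves(18) + 1
moves(18) = 2 * moves(17) + 1
moves(17) = 2 * moves(16) + 1
moves(16) = 2 * moves(15) + 1
moves(15) = 2 * moves(14) + 1
moves(14) = 2 * moves(13) + 1
moves(13) = 2 * moves(12) + 1
moves(12) = 2 * moves(11) + 1
moves(11) = 2 * moves(10) + 1
moves(10) = 2 * moves(9) + 1
moves(9) = 2 * moves(8) + 1
moves(8) = 2 * moves(7) + 1
moves(7) = 2 * moves(6) + 1
moves(6) = 2 * moves(5) + 1
moves(5) = 2 * moves(4) + 1
moves(4) = 2 * moves(3) + 1
moves(3) = 2 * moves(2) + 1
moves(2) = 2 * moves(1) + 1
moves(1) = 1  (base case)
moves(2) = 2 * 1 + 1 = 3
moves(3) = 2 * 3 + 1 = 7
moves(4) = 2 * 7 + 1 = 15
moves(5) = 2 * 15 + 1 = 31
moves(6) = 2 * 31 + 1 = 63
moves(7) = 2 * 63 + 1 = 127
moves(8) = 2 * 127 + 1 = 255
moves(9) = 2 * 255 + 1 = 511
moves(10) = 2 * 511 + 1 = 1023
moves(11) = 2 * 1023 + 1 = 2047
moves(12) = 2 * 2047 + 1 = 4095
moves(13) = 2 * 4095 + 1 = 8191
moves(14) = 2 * 8191 + 1 = 16383
moves(15) = 2 * 16383 + 1 = 32767
moves(16) = 2 * 32767 + 1 = 65535
moves(17) = 2 * 65535 + 1 = 131071
moves(18) = 2 * 131071 + 1 = 262143
moves(19) = 2 * 262143 + 1 = 524287
moves(20) = 2 * 524287 + 1 = 1048575
moves(21) = 2 * 1048575 + 1 = 2097151
moves(22) = 2 * 2097151 + 1 = 4194303
moves(23) = 2 * 4194303 + 1 = 8388607
moves(24) = 2 * 8388607 + 1 = 16777215
moves(25) = 2 * 16777215 + 1 = 33554431
moves(26) = 2 * 33554431 + 1 = 67108863

67108863


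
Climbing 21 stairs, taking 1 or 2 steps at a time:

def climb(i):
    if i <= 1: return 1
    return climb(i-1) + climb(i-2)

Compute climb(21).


Building up from base cases:
climb(0) = 1
climb(1) = 1
climb(2) = climb(1) + climb(0) = 1 + 1 = 2
climb(3) = climb(2) + climb(1) = 2 + 1 = 3
climb(4) = climb(3) + climb(2) = 3 + 2 = 5
climb(5) = climb(4) + climb(3) = 5 + 3 = 8
climb(6) = climb(5) + climb(4) = 8 + 5 = 13
climb(7) = climb(6) + climb(5) = 13 + 8 = 21
climb(8) = climb(7) + climb(6) = 21 + 13 = 34
climb(9) = climb(8) + climb(7) = 34 + 21 = 55
climb(10) = climb(9) + climb(8) = 55 + 34 = 89
climb(11) = climb(10) + climb(9) = 89 + 55 = 144
climb(12) = climb(11) + climb(10) = 144 + 89 = 233
climb(13) = climb(12) + climb(11) = 233 + 144 = 377
climb(14) = climb(13) + climb(12) = 377 + 233 = 610
climb(15) = climb(14) + climb(13) = 610 + 377 = 987
climb(16) = climb(15) + climb(14) = 987 + 610 = 1597
climb(17) = climb(16) + climb(15) = 1597 + 987 = 2584
climb(18) = climb(17) + climb(16) = 2584 + 1597 = 4181
climb(19) = climb(18) + climb(17) = 4181 + 2584 = 6765
climb(20) = climb(19) + climb(18) = 6765 + 4181 = 10946
climb(21) = climb(20) + climb(19) = 10946 + 6765 = 17711

17711


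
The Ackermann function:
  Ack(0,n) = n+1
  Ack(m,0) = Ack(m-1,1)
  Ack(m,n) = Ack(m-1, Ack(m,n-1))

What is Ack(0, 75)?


Ack(0, 75) = 76
Result: Ack(0, 75) = 76

76


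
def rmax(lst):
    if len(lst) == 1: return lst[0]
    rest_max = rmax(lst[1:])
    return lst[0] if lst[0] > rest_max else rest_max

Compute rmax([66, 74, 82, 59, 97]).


rmax([66, 74, 82, 59, 97]): compare 66 with rmax([74, 82, 59, 97])
rmax([74, 82, 59, 97]): compare 74 with rmax([82, 59, 97])
rmax([82, 59, 97]): compare 82 with rmax([59, 97])
rmax([59, 97]): compare 59 with rmax([97])
rmax([97]) = 97  (base case)
Compare 59 with 97 -> 97
Compare 82 with 97 -> 97
Compare 74 with 97 -> 97
Compare 66 with 97 -> 97

97


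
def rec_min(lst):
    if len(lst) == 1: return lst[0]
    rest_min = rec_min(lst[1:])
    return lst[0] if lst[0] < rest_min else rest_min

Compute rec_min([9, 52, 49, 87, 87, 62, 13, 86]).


rec_min([9, 52, 49, 87, 87, 62, 13, 86]): compare 9 with rec_min([52, 49, 87, 87, 62, 13, 86])
rec_min([52, 49, 87, 87, 62, 13, 86]): compare 52 with rec_min([49, 87, 87, 62, 13, 86])
rec_min([49, 87, 87, 62, 13, 86]): compare 49 with rec_min([87, 87, 62, 13, 86])
rec_min([87, 87, 62, 13, 86]): compare 87 with rec_min([87, 62, 13, 86])
rec_min([87, 62, 13, 86]): compare 87 with rec_min([62, 13, 86])
rec_min([62, 13, 86]): compare 62 with rec_min([13, 86])
rec_min([13, 86]): compare 13 with rec_min([86])
rec_min([86]) = 86  (base case)
Compare 13 with 86 -> 13
Compare 62 with 13 -> 13
Compare 87 with 13 -> 13
Compare 87 with 13 -> 13
Compare 49 with 13 -> 13
Compare 52 with 13 -> 13
Compare 9 with 13 -> 9

9


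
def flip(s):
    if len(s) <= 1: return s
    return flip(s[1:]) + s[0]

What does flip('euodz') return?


flip('euodz') = flip('uodz') + 'e'
flip('uodz') = flip('odz') + 'u'
flip('odz') = flip('dz') + 'o'
flip('dz') = flip('z') + 'd'
flip('z') = 'z'  (base case)
Concatenating: 'z' + 'd' + 'o' + 'u' + 'e' = 'zdoue'

zdoue


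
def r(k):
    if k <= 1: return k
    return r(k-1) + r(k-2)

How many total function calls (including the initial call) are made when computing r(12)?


Let C(n) = total calls for r(n)
C(0) = 1, C(1) = 1
C(2) = 1 + C(1) + C(0) = 1 + 1 + 1 = 3
C(3) = 1 + C(2) + C(1) = 1 + 3 + 1 = 5
C(4) = 1 + C(3) + C(2) = 1 + 5 + 3 = 9
C(5) = 1 + C(4) + C(3) = 1 + 9 + 5 = 15
C(6) = 1 + C(5) + C(4) = 1 + 15 + 9 = 25
C(7) = 1 + C(6) + C(5) = 1 + 25 + 15 = 41
C(8) = 1 + C(7) + C(6) = 1 + 41 + 25 = 67
C(9) = 1 + C(8) + C(7) = 1 + 67 + 41 = 109
C(10) = 1 + C(9) + C(8) = 1 + 109 + 67 = 177
C(11) = 1 + C(10) + C(9) = 1 + 177 + 109 = 287
C(12) = 1 + C(11) + C(10) = 1 + 287 + 177 = 465

465
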